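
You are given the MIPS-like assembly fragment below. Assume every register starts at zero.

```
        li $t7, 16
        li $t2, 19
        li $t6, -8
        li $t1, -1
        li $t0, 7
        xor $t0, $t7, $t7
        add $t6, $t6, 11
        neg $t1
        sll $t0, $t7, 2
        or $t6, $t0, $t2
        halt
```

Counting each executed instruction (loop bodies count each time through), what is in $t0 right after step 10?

after li $t7, 16: $t7=16
after li $t2, 19: $t2=19
after li $t6, -8: $t6=-8
after li $t1, -1: $t1=-1
after li $t0, 7: $t0=7
after xor $t0, $t7, $t7: $t0=16^16=0
after add $t6, $t6, 11: $t6=(-8)+11=3
after neg $t1: $t1=-(-1)=1
after sll $t0, $t7, 2: $t0=16<<2=64
after or $t6, $t0, $t2: $t6=64|19=83
After step 10: $t0 = 64.

64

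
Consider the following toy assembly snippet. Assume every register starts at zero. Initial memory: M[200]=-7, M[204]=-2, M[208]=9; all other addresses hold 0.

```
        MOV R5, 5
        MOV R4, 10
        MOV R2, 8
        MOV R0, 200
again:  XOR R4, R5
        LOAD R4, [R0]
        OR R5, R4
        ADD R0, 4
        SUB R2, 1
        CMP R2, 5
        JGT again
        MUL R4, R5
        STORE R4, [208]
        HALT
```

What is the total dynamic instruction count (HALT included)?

R5=5
R4=10
R2=8
R0=200
R4=10^5=15
R4=M[200]=-7
R5=5|(-7)=-3
R0=200+4=204
R2=8-1=7
CMP R2, 5  (cmp 7,5)
JGT again: taken
R4=(-7)^(-3)=4
R4=M[204]=-2
R5=(-3)|(-2)=-1
R0=204+4=208
R2=7-1=6
CMP R2, 5  (cmp 6,5)
JGT again: taken
R4=(-2)^(-1)=1
R4=M[208]=9
R5=(-1)|9=-1
R0=208+4=212
R2=6-1=5
CMP R2, 5  (cmp 5,5)
JGT again: not taken
R4=9*(-1)=-9
STORE R4, [208] → M[208]=-9
halt.
Total executed instructions: 28.

28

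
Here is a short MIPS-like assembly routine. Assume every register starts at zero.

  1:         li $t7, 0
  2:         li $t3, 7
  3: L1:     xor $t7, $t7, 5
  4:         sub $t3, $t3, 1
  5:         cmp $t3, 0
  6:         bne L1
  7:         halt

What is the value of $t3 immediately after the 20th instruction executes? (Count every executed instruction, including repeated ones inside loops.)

2

after li $t7, 0: $t7=0
after li $t3, 7: $t3=7
after xor $t7, $t7, 5: $t7=0^5=5
after sub $t3, $t3, 1: $t3=7-1=6
cmp $t3, 0  (cmp 6,0)
bne L1: taken
after xor $t7, $t7, 5: $t7=5^5=0
after sub $t3, $t3, 1: $t3=6-1=5
cmp $t3, 0  (cmp 5,0)
bne L1: taken
after xor $t7, $t7, 5: $t7=0^5=5
after sub $t3, $t3, 1: $t3=5-1=4
cmp $t3, 0  (cmp 4,0)
bne L1: taken
after xor $t7, $t7, 5: $t7=5^5=0
after sub $t3, $t3, 1: $t3=4-1=3
cmp $t3, 0  (cmp 3,0)
bne L1: taken
after xor $t7, $t7, 5: $t7=0^5=5
after sub $t3, $t3, 1: $t3=3-1=2
After step 20: $t3 = 2.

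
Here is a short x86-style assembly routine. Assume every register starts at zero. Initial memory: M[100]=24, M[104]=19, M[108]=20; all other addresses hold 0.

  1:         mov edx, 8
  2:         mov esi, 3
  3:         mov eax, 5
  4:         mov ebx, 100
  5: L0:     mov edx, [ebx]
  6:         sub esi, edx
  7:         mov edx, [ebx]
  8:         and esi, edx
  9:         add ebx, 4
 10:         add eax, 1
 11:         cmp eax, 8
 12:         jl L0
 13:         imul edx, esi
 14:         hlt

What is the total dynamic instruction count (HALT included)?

mov edx, 8 → edx=8
mov esi, 3 → esi=3
mov eax, 5 → eax=5
mov ebx, 100 → ebx=100
mov edx, [ebx] → edx=M[100]=24
sub esi, edx → esi=3-24=-21
mov edx, [ebx] → edx=M[100]=24
and esi, edx → esi=(-21)&24=8
add ebx, 4 → ebx=100+4=104
add eax, 1 → eax=5+1=6
cmp eax, 8  (cmp 6,8)
jl L0: taken
mov edx, [ebx] → edx=M[104]=19
sub esi, edx → esi=8-19=-11
mov edx, [ebx] → edx=M[104]=19
and esi, edx → esi=(-11)&19=17
add ebx, 4 → ebx=104+4=108
add eax, 1 → eax=6+1=7
cmp eax, 8  (cmp 7,8)
jl L0: taken
mov edx, [ebx] → edx=M[108]=20
sub esi, edx → esi=17-20=-3
mov edx, [ebx] → edx=M[108]=20
and esi, edx → esi=(-3)&20=20
add ebx, 4 → ebx=108+4=112
add eax, 1 → eax=7+1=8
cmp eax, 8  (cmp 8,8)
jl L0: not taken
imul edx, esi → edx=20*20=400
halt.
Total executed instructions: 30.

30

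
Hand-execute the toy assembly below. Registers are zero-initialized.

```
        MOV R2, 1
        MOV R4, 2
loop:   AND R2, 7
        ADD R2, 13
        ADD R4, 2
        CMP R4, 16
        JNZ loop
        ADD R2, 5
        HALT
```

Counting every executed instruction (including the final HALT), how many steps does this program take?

39

MOV R2, 1 → R2=1
MOV R4, 2 → R4=2
AND R2, 7 → R2=1&7=1
ADD R2, 13 → R2=1+13=14
ADD R4, 2 → R4=2+2=4
CMP R4, 16  (cmp 4,16)
JNZ loop: taken
AND R2, 7 → R2=14&7=6
ADD R2, 13 → R2=6+13=19
ADD R4, 2 → R4=4+2=6
CMP R4, 16  (cmp 6,16)
JNZ loop: taken
AND R2, 7 → R2=19&7=3
ADD R2, 13 → R2=3+13=16
ADD R4, 2 → R4=6+2=8
CMP R4, 16  (cmp 8,16)
JNZ loop: taken
AND R2, 7 → R2=16&7=0
ADD R2, 13 → R2=0+13=13
ADD R4, 2 → R4=8+2=10
CMP R4, 16  (cmp 10,16)
JNZ loop: taken
AND R2, 7 → R2=13&7=5
ADD R2, 13 → R2=5+13=18
ADD R4, 2 → R4=10+2=12
CMP R4, 16  (cmp 12,16)
JNZ loop: taken
AND R2, 7 → R2=18&7=2
ADD R2, 13 → R2=2+13=15
ADD R4, 2 → R4=12+2=14
CMP R4, 16  (cmp 14,16)
JNZ loop: taken
AND R2, 7 → R2=15&7=7
ADD R2, 13 → R2=7+13=20
ADD R4, 2 → R4=14+2=16
CMP R4, 16  (cmp 16,16)
JNZ loop: not taken
ADD R2, 5 → R2=20+5=25
halt.
Total executed instructions: 39.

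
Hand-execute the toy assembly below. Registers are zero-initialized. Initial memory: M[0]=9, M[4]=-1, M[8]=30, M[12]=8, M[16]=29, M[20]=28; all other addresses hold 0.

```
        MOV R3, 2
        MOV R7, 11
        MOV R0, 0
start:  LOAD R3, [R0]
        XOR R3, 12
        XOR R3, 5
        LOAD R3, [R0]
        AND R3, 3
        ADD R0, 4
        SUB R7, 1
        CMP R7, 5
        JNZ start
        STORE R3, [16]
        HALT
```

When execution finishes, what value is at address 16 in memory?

0

MOV R3, 2 → R3=2
MOV R7, 11 → R7=11
MOV R0, 0 → R0=0
LOAD R3, [R0] → R3=M[0]=9
XOR R3, 12 → R3=9^12=5
XOR R3, 5 → R3=5^5=0
LOAD R3, [R0] → R3=M[0]=9
AND R3, 3 → R3=9&3=1
ADD R0, 4 → R0=0+4=4
SUB R7, 1 → R7=11-1=10
CMP R7, 5  (cmp 10,5)
JNZ start: taken
LOAD R3, [R0] → R3=M[4]=-1
XOR R3, 12 → R3=(-1)^12=-13
XOR R3, 5 → R3=(-13)^5=-10
LOAD R3, [R0] → R3=M[4]=-1
AND R3, 3 → R3=(-1)&3=3
ADD R0, 4 → R0=4+4=8
SUB R7, 1 → R7=10-1=9
CMP R7, 5  (cmp 9,5)
JNZ start: taken
LOAD R3, [R0] → R3=M[8]=30
XOR R3, 12 → R3=30^12=18
XOR R3, 5 → R3=18^5=23
LOAD R3, [R0] → R3=M[8]=30
AND R3, 3 → R3=30&3=2
ADD R0, 4 → R0=8+4=12
SUB R7, 1 → R7=9-1=8
CMP R7, 5  (cmp 8,5)
JNZ start: taken
LOAD R3, [R0] → R3=M[12]=8
XOR R3, 12 → R3=8^12=4
XOR R3, 5 → R3=4^5=1
LOAD R3, [R0] → R3=M[12]=8
AND R3, 3 → R3=8&3=0
ADD R0, 4 → R0=12+4=16
SUB R7, 1 → R7=8-1=7
CMP R7, 5  (cmp 7,5)
JNZ start: taken
LOAD R3, [R0] → R3=M[16]=29
XOR R3, 12 → R3=29^12=17
XOR R3, 5 → R3=17^5=20
LOAD R3, [R0] → R3=M[16]=29
AND R3, 3 → R3=29&3=1
ADD R0, 4 → R0=16+4=20
SUB R7, 1 → R7=7-1=6
CMP R7, 5  (cmp 6,5)
JNZ start: taken
LOAD R3, [R0] → R3=M[20]=28
XOR R3, 12 → R3=28^12=16
XOR R3, 5 → R3=16^5=21
LOAD R3, [R0] → R3=M[20]=28
AND R3, 3 → R3=28&3=0
ADD R0, 4 → R0=20+4=24
SUB R7, 1 → R7=6-1=5
CMP R7, 5  (cmp 5,5)
JNZ start: not taken
STORE R3, [16] → M[16]=0
halt.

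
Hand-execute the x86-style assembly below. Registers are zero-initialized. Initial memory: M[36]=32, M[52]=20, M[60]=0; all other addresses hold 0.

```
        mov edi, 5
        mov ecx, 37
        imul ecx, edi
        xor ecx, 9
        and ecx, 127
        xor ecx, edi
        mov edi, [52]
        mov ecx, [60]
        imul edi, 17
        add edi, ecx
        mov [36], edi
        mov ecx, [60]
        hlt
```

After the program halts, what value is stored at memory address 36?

340

edi=5
ecx=37
ecx=37*5=185
ecx=185^9=176
ecx=176&127=48
ecx=48^5=53
edi=M[52]=20
ecx=M[60]=0
edi=20*17=340
edi=340+0=340
mov [36], edi → M[36]=340
ecx=M[60]=0
halt.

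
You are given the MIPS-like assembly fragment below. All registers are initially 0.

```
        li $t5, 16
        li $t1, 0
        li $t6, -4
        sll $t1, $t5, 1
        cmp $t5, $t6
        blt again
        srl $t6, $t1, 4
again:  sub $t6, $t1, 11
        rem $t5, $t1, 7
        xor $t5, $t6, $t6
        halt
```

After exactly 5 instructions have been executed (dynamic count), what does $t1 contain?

32

$t5=16
$t1=0
$t6=-4
$t1=16<<1=32
cmp $t5, $t6  (cmp 16,-4)
After step 5: $t1 = 32.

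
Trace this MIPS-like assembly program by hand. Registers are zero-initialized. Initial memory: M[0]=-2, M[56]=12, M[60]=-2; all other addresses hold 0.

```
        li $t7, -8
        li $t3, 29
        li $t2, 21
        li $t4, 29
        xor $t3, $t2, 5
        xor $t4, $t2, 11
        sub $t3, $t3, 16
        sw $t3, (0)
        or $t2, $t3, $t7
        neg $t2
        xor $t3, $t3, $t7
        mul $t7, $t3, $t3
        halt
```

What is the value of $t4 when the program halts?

30

$t7=-8
$t3=29
$t2=21
$t4=29
$t3=21^5=16
$t4=21^11=30
$t3=16-16=0
sw $t3, (0) → M[0]=0
$t2=0|(-8)=-8
$t2=-(-8)=8
$t3=0^(-8)=-8
$t7=(-8)*(-8)=64
halt.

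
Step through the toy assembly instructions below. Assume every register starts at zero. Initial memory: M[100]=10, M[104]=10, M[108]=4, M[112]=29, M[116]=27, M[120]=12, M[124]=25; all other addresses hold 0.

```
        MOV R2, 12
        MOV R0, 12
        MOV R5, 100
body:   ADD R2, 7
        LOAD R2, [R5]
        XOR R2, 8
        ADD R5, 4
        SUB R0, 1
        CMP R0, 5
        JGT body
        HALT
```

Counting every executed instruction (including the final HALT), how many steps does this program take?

53

after MOV R2, 12: R2=12
after MOV R0, 12: R0=12
after MOV R5, 100: R5=100
after ADD R2, 7: R2=12+7=19
after LOAD R2, [R5]: R2=M[100]=10
after XOR R2, 8: R2=10^8=2
after ADD R5, 4: R5=100+4=104
after SUB R0, 1: R0=12-1=11
CMP R0, 5  (cmp 11,5)
JGT body: taken
after ADD R2, 7: R2=2+7=9
after LOAD R2, [R5]: R2=M[104]=10
after XOR R2, 8: R2=10^8=2
after ADD R5, 4: R5=104+4=108
after SUB R0, 1: R0=11-1=10
CMP R0, 5  (cmp 10,5)
JGT body: taken
after ADD R2, 7: R2=2+7=9
after LOAD R2, [R5]: R2=M[108]=4
after XOR R2, 8: R2=4^8=12
after ADD R5, 4: R5=108+4=112
after SUB R0, 1: R0=10-1=9
CMP R0, 5  (cmp 9,5)
JGT body: taken
after ADD R2, 7: R2=12+7=19
after LOAD R2, [R5]: R2=M[112]=29
after XOR R2, 8: R2=29^8=21
after ADD R5, 4: R5=112+4=116
after SUB R0, 1: R0=9-1=8
CMP R0, 5  (cmp 8,5)
JGT body: taken
after ADD R2, 7: R2=21+7=28
after LOAD R2, [R5]: R2=M[116]=27
after XOR R2, 8: R2=27^8=19
after ADD R5, 4: R5=116+4=120
after SUB R0, 1: R0=8-1=7
CMP R0, 5  (cmp 7,5)
JGT body: taken
after ADD R2, 7: R2=19+7=26
after LOAD R2, [R5]: R2=M[120]=12
after XOR R2, 8: R2=12^8=4
after ADD R5, 4: R5=120+4=124
after SUB R0, 1: R0=7-1=6
CMP R0, 5  (cmp 6,5)
JGT body: taken
after ADD R2, 7: R2=4+7=11
after LOAD R2, [R5]: R2=M[124]=25
after XOR R2, 8: R2=25^8=17
after ADD R5, 4: R5=124+4=128
after SUB R0, 1: R0=6-1=5
CMP R0, 5  (cmp 5,5)
JGT body: not taken
halt.
Total executed instructions: 53.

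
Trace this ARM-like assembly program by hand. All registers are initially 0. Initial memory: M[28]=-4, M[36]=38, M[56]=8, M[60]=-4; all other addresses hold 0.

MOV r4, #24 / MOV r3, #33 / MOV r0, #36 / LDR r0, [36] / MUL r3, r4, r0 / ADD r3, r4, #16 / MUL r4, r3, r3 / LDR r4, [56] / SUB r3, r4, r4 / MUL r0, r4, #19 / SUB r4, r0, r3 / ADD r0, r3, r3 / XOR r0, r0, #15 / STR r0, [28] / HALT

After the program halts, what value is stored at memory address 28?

r4=24
r3=33
r0=36
r0=M[36]=38
r3=24*38=912
r3=24+16=40
r4=40*40=1600
r4=M[56]=8
r3=8-8=0
r0=8*19=152
r4=152-0=152
r0=0+0=0
r0=0^15=15
STR r0, [28] → M[28]=15
halt.

15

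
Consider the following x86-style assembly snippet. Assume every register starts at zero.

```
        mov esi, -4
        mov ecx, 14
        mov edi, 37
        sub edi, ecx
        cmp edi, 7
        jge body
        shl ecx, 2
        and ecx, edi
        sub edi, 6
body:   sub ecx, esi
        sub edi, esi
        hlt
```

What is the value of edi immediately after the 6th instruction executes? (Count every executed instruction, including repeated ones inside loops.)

23

mov esi, -4 → esi=-4
mov ecx, 14 → ecx=14
mov edi, 37 → edi=37
sub edi, ecx → edi=37-14=23
cmp edi, 7  (cmp 23,7)
jge body: taken
After step 6: edi = 23.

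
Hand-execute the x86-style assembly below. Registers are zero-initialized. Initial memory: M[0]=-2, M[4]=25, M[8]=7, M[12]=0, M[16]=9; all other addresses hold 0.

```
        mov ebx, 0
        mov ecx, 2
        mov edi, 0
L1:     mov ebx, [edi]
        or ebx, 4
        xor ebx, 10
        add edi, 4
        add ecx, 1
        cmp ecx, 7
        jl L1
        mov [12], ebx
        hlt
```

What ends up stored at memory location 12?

ebx=0
ecx=2
edi=0
ebx=M[0]=-2
ebx=(-2)|4=-2
ebx=(-2)^10=-12
edi=0+4=4
ecx=2+1=3
cmp ecx, 7  (cmp 3,7)
jl L1: taken
ebx=M[4]=25
ebx=25|4=29
ebx=29^10=23
edi=4+4=8
ecx=3+1=4
cmp ecx, 7  (cmp 4,7)
jl L1: taken
ebx=M[8]=7
ebx=7|4=7
ebx=7^10=13
edi=8+4=12
ecx=4+1=5
cmp ecx, 7  (cmp 5,7)
jl L1: taken
ebx=M[12]=0
ebx=0|4=4
ebx=4^10=14
edi=12+4=16
ecx=5+1=6
cmp ecx, 7  (cmp 6,7)
jl L1: taken
ebx=M[16]=9
ebx=9|4=13
ebx=13^10=7
edi=16+4=20
ecx=6+1=7
cmp ecx, 7  (cmp 7,7)
jl L1: not taken
mov [12], ebx → M[12]=7
halt.

7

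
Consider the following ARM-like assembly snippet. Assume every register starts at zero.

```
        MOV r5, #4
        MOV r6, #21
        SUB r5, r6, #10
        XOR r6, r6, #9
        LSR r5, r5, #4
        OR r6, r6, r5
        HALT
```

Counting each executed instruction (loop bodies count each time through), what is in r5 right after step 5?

r5=4
r6=21
r5=21-10=11
r6=21^9=28
r5=11>>4=0
After step 5: r5 = 0.

0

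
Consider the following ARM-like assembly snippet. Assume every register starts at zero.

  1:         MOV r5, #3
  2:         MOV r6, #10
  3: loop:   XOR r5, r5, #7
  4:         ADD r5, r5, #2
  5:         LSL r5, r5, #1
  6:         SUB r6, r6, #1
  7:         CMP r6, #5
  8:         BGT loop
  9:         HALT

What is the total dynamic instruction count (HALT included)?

MOV r5, #3 → r5=3
MOV r6, #10 → r6=10
XOR r5, r5, #7 → r5=3^7=4
ADD r5, r5, #2 → r5=4+2=6
LSL r5, r5, #1 → r5=6<<1=12
SUB r6, r6, #1 → r6=10-1=9
CMP r6, #5  (cmp 9,5)
BGT loop: taken
XOR r5, r5, #7 → r5=12^7=11
ADD r5, r5, #2 → r5=11+2=13
LSL r5, r5, #1 → r5=13<<1=26
SUB r6, r6, #1 → r6=9-1=8
CMP r6, #5  (cmp 8,5)
BGT loop: taken
XOR r5, r5, #7 → r5=26^7=29
ADD r5, r5, #2 → r5=29+2=31
LSL r5, r5, #1 → r5=31<<1=62
SUB r6, r6, #1 → r6=8-1=7
CMP r6, #5  (cmp 7,5)
BGT loop: taken
XOR r5, r5, #7 → r5=62^7=57
ADD r5, r5, #2 → r5=57+2=59
LSL r5, r5, #1 → r5=59<<1=118
SUB r6, r6, #1 → r6=7-1=6
CMP r6, #5  (cmp 6,5)
BGT loop: taken
XOR r5, r5, #7 → r5=118^7=113
ADD r5, r5, #2 → r5=113+2=115
LSL r5, r5, #1 → r5=115<<1=230
SUB r6, r6, #1 → r6=6-1=5
CMP r6, #5  (cmp 5,5)
BGT loop: not taken
halt.
Total executed instructions: 33.

33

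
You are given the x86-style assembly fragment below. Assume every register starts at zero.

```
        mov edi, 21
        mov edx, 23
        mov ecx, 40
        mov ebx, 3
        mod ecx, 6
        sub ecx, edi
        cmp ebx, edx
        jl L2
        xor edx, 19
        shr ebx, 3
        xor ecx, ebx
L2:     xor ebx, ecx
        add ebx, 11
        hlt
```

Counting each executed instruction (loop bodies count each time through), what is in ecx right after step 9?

mov edi, 21 → edi=21
mov edx, 23 → edx=23
mov ecx, 40 → ecx=40
mov ebx, 3 → ebx=3
mod ecx, 6 → ecx=40%6=4
sub ecx, edi → ecx=4-21=-17
cmp ebx, edx  (cmp 3,23)
jl L2: taken
xor ebx, ecx → ebx=3^(-17)=-20
After step 9: ecx = -17.

-17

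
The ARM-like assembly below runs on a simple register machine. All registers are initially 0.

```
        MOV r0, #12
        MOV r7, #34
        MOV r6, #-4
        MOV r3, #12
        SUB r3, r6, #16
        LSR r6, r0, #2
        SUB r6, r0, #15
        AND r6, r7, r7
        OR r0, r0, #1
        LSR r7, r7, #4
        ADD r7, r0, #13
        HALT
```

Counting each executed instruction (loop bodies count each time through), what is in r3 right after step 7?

-20

MOV r0, #12 → r0=12
MOV r7, #34 → r7=34
MOV r6, #-4 → r6=-4
MOV r3, #12 → r3=12
SUB r3, r6, #16 → r3=(-4)-16=-20
LSR r6, r0, #2 → r6=12>>2=3
SUB r6, r0, #15 → r6=12-15=-3
After step 7: r3 = -20.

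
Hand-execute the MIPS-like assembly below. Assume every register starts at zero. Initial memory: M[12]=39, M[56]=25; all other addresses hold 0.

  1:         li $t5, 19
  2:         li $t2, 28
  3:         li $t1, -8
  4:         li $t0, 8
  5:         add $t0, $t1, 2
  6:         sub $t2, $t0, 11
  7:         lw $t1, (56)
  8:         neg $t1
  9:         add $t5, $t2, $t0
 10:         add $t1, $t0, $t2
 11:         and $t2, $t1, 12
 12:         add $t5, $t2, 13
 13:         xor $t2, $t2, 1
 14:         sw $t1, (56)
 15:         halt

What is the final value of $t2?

9

$t5=19
$t2=28
$t1=-8
$t0=8
$t0=(-8)+2=-6
$t2=(-6)-11=-17
$t1=M[56]=25
$t1=-(25)=-25
$t5=(-17)+(-6)=-23
$t1=(-6)+(-17)=-23
$t2=(-23)&12=8
$t5=8+13=21
$t2=8^1=9
sw $t1, (56) → M[56]=-23
halt.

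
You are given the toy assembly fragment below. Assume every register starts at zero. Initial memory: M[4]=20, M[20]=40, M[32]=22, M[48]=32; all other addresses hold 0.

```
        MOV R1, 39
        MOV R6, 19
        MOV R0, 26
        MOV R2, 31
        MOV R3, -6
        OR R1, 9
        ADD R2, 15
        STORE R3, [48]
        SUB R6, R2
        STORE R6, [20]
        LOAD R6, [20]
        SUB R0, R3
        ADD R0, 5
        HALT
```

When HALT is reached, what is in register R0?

R1=39
R6=19
R0=26
R2=31
R3=-6
R1=39|9=47
R2=31+15=46
STORE R3, [48] → M[48]=-6
R6=19-46=-27
STORE R6, [20] → M[20]=-27
R6=M[20]=-27
R0=26-(-6)=32
R0=32+5=37
halt.

37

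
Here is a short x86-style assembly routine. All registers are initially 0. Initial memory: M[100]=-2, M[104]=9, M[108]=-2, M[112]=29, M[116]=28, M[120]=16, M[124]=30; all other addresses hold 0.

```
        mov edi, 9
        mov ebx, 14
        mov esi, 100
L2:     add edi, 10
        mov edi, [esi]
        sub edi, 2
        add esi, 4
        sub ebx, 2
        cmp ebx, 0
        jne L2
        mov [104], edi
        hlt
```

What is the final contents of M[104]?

28

after mov edi, 9: edi=9
after mov ebx, 14: ebx=14
after mov esi, 100: esi=100
after add edi, 10: edi=9+10=19
after mov edi, [esi]: edi=M[100]=-2
after sub edi, 2: edi=(-2)-2=-4
after add esi, 4: esi=100+4=104
after sub ebx, 2: ebx=14-2=12
cmp ebx, 0  (cmp 12,0)
jne L2: taken
after add edi, 10: edi=(-4)+10=6
after mov edi, [esi]: edi=M[104]=9
after sub edi, 2: edi=9-2=7
after add esi, 4: esi=104+4=108
after sub ebx, 2: ebx=12-2=10
cmp ebx, 0  (cmp 10,0)
jne L2: taken
after add edi, 10: edi=7+10=17
after mov edi, [esi]: edi=M[108]=-2
after sub edi, 2: edi=(-2)-2=-4
after add esi, 4: esi=108+4=112
after sub ebx, 2: ebx=10-2=8
cmp ebx, 0  (cmp 8,0)
jne L2: taken
after add edi, 10: edi=(-4)+10=6
after mov edi, [esi]: edi=M[112]=29
after sub edi, 2: edi=29-2=27
after add esi, 4: esi=112+4=116
after sub ebx, 2: ebx=8-2=6
cmp ebx, 0  (cmp 6,0)
jne L2: taken
after add edi, 10: edi=27+10=37
after mov edi, [esi]: edi=M[116]=28
after sub edi, 2: edi=28-2=26
after add esi, 4: esi=116+4=120
after sub ebx, 2: ebx=6-2=4
cmp ebx, 0  (cmp 4,0)
jne L2: taken
after add edi, 10: edi=26+10=36
after mov edi, [esi]: edi=M[120]=16
after sub edi, 2: edi=16-2=14
after add esi, 4: esi=120+4=124
after sub ebx, 2: ebx=4-2=2
cmp ebx, 0  (cmp 2,0)
jne L2: taken
after add edi, 10: edi=14+10=24
after mov edi, [esi]: edi=M[124]=30
after sub edi, 2: edi=30-2=28
after add esi, 4: esi=124+4=128
after sub ebx, 2: ebx=2-2=0
cmp ebx, 0  (cmp 0,0)
jne L2: not taken
mov [104], edi → M[104]=28
halt.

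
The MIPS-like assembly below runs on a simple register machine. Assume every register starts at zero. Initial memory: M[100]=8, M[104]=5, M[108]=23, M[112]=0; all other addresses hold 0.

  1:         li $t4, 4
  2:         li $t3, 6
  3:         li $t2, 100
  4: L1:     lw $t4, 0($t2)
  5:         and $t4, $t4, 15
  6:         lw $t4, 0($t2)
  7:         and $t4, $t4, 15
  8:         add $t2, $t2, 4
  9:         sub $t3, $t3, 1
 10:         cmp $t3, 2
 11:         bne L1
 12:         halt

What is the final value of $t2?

116

li $t4, 4 → $t4=4
li $t3, 6 → $t3=6
li $t2, 100 → $t2=100
lw $t4, 0($t2) → $t4=M[100]=8
and $t4, $t4, 15 → $t4=8&15=8
lw $t4, 0($t2) → $t4=M[100]=8
and $t4, $t4, 15 → $t4=8&15=8
add $t2, $t2, 4 → $t2=100+4=104
sub $t3, $t3, 1 → $t3=6-1=5
cmp $t3, 2  (cmp 5,2)
bne L1: taken
lw $t4, 0($t2) → $t4=M[104]=5
and $t4, $t4, 15 → $t4=5&15=5
lw $t4, 0($t2) → $t4=M[104]=5
and $t4, $t4, 15 → $t4=5&15=5
add $t2, $t2, 4 → $t2=104+4=108
sub $t3, $t3, 1 → $t3=5-1=4
cmp $t3, 2  (cmp 4,2)
bne L1: taken
lw $t4, 0($t2) → $t4=M[108]=23
and $t4, $t4, 15 → $t4=23&15=7
lw $t4, 0($t2) → $t4=M[108]=23
and $t4, $t4, 15 → $t4=23&15=7
add $t2, $t2, 4 → $t2=108+4=112
sub $t3, $t3, 1 → $t3=4-1=3
cmp $t3, 2  (cmp 3,2)
bne L1: taken
lw $t4, 0($t2) → $t4=M[112]=0
and $t4, $t4, 15 → $t4=0&15=0
lw $t4, 0($t2) → $t4=M[112]=0
and $t4, $t4, 15 → $t4=0&15=0
add $t2, $t2, 4 → $t2=112+4=116
sub $t3, $t3, 1 → $t3=3-1=2
cmp $t3, 2  (cmp 2,2)
bne L1: not taken
halt.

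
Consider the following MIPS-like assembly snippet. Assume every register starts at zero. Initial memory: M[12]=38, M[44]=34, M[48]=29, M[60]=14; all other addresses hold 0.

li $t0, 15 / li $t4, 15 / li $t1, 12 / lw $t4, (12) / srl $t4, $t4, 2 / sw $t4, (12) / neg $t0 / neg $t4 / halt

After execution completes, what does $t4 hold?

$t0=15
$t4=15
$t1=12
$t4=M[12]=38
$t4=38>>2=9
sw $t4, (12) → M[12]=9
$t0=-(15)=-15
$t4=-(9)=-9
halt.

-9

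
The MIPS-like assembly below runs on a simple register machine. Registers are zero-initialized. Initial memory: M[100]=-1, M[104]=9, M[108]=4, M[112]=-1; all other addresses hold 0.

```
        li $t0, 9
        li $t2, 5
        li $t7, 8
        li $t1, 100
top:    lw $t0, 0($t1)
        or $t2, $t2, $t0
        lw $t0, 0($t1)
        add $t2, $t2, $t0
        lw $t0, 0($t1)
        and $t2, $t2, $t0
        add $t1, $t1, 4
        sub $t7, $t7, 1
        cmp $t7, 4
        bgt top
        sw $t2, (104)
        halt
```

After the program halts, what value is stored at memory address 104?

li $t0, 9 → $t0=9
li $t2, 5 → $t2=5
li $t7, 8 → $t7=8
li $t1, 100 → $t1=100
lw $t0, 0($t1) → $t0=M[100]=-1
or $t2, $t2, $t0 → $t2=5|(-1)=-1
lw $t0, 0($t1) → $t0=M[100]=-1
add $t2, $t2, $t0 → $t2=(-1)+(-1)=-2
lw $t0, 0($t1) → $t0=M[100]=-1
and $t2, $t2, $t0 → $t2=(-2)&(-1)=-2
add $t1, $t1, 4 → $t1=100+4=104
sub $t7, $t7, 1 → $t7=8-1=7
cmp $t7, 4  (cmp 7,4)
bgt top: taken
lw $t0, 0($t1) → $t0=M[104]=9
or $t2, $t2, $t0 → $t2=(-2)|9=-1
lw $t0, 0($t1) → $t0=M[104]=9
add $t2, $t2, $t0 → $t2=(-1)+9=8
lw $t0, 0($t1) → $t0=M[104]=9
and $t2, $t2, $t0 → $t2=8&9=8
add $t1, $t1, 4 → $t1=104+4=108
sub $t7, $t7, 1 → $t7=7-1=6
cmp $t7, 4  (cmp 6,4)
bgt top: taken
lw $t0, 0($t1) → $t0=M[108]=4
or $t2, $t2, $t0 → $t2=8|4=12
lw $t0, 0($t1) → $t0=M[108]=4
add $t2, $t2, $t0 → $t2=12+4=16
lw $t0, 0($t1) → $t0=M[108]=4
and $t2, $t2, $t0 → $t2=16&4=0
add $t1, $t1, 4 → $t1=108+4=112
sub $t7, $t7, 1 → $t7=6-1=5
cmp $t7, 4  (cmp 5,4)
bgt top: taken
lw $t0, 0($t1) → $t0=M[112]=-1
or $t2, $t2, $t0 → $t2=0|(-1)=-1
lw $t0, 0($t1) → $t0=M[112]=-1
add $t2, $t2, $t0 → $t2=(-1)+(-1)=-2
lw $t0, 0($t1) → $t0=M[112]=-1
and $t2, $t2, $t0 → $t2=(-2)&(-1)=-2
add $t1, $t1, 4 → $t1=112+4=116
sub $t7, $t7, 1 → $t7=5-1=4
cmp $t7, 4  (cmp 4,4)
bgt top: not taken
sw $t2, (104) → M[104]=-2
halt.

-2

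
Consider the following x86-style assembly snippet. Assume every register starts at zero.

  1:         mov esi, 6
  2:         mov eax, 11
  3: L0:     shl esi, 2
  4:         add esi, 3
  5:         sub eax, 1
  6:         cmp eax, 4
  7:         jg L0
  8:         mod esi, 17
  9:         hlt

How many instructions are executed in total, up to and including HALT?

mov esi, 6 → esi=6
mov eax, 11 → eax=11
shl esi, 2 → esi=6<<2=24
add esi, 3 → esi=24+3=27
sub eax, 1 → eax=11-1=10
cmp eax, 4  (cmp 10,4)
jg L0: taken
shl esi, 2 → esi=27<<2=108
add esi, 3 → esi=108+3=111
sub eax, 1 → eax=10-1=9
cmp eax, 4  (cmp 9,4)
jg L0: taken
shl esi, 2 → esi=111<<2=444
add esi, 3 → esi=444+3=447
sub eax, 1 → eax=9-1=8
cmp eax, 4  (cmp 8,4)
jg L0: taken
shl esi, 2 → esi=447<<2=1788
add esi, 3 → esi=1788+3=1791
sub eax, 1 → eax=8-1=7
cmp eax, 4  (cmp 7,4)
jg L0: taken
shl esi, 2 → esi=1791<<2=7164
add esi, 3 → esi=7164+3=7167
sub eax, 1 → eax=7-1=6
cmp eax, 4  (cmp 6,4)
jg L0: taken
shl esi, 2 → esi=7167<<2=28668
add esi, 3 → esi=28668+3=28671
sub eax, 1 → eax=6-1=5
cmp eax, 4  (cmp 5,4)
jg L0: taken
shl esi, 2 → esi=28671<<2=114684
add esi, 3 → esi=114684+3=114687
sub eax, 1 → eax=5-1=4
cmp eax, 4  (cmp 4,4)
jg L0: not taken
mod esi, 17 → esi=114687%17=5
halt.
Total executed instructions: 39.

39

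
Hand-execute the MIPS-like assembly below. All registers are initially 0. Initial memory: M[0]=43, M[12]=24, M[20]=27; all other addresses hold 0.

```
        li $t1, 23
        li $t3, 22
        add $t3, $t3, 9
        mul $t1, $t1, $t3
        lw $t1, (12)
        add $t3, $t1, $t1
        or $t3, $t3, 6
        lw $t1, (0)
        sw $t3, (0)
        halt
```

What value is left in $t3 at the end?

54

after li $t1, 23: $t1=23
after li $t3, 22: $t3=22
after add $t3, $t3, 9: $t3=22+9=31
after mul $t1, $t1, $t3: $t1=23*31=713
after lw $t1, (12): $t1=M[12]=24
after add $t3, $t1, $t1: $t3=24+24=48
after or $t3, $t3, 6: $t3=48|6=54
after lw $t1, (0): $t1=M[0]=43
sw $t3, (0) → M[0]=54
halt.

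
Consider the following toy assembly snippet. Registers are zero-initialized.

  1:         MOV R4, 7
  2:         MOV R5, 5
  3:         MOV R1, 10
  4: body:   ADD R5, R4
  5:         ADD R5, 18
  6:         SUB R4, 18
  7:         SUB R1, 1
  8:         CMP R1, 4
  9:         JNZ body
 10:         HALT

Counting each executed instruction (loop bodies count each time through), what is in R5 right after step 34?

R4=7
R5=5
R1=10
R5=5+7=12
R5=12+18=30
R4=7-18=-11
R1=10-1=9
CMP R1, 4  (cmp 9,4)
JNZ body: taken
R5=30+(-11)=19
R5=19+18=37
R4=(-11)-18=-29
R1=9-1=8
CMP R1, 4  (cmp 8,4)
JNZ body: taken
R5=37+(-29)=8
R5=8+18=26
R4=(-29)-18=-47
R1=8-1=7
CMP R1, 4  (cmp 7,4)
JNZ body: taken
R5=26+(-47)=-21
R5=(-21)+18=-3
R4=(-47)-18=-65
R1=7-1=6
CMP R1, 4  (cmp 6,4)
JNZ body: taken
R5=(-3)+(-65)=-68
R5=(-68)+18=-50
R4=(-65)-18=-83
R1=6-1=5
CMP R1, 4  (cmp 5,4)
JNZ body: taken
R5=(-50)+(-83)=-133
After step 34: R5 = -133.

-133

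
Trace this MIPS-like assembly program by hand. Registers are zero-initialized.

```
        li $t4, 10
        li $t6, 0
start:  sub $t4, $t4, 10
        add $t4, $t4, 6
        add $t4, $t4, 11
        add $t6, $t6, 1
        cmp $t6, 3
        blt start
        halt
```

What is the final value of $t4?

after li $t4, 10: $t4=10
after li $t6, 0: $t6=0
after sub $t4, $t4, 10: $t4=10-10=0
after add $t4, $t4, 6: $t4=0+6=6
after add $t4, $t4, 11: $t4=6+11=17
after add $t6, $t6, 1: $t6=0+1=1
cmp $t6, 3  (cmp 1,3)
blt start: taken
after sub $t4, $t4, 10: $t4=17-10=7
after add $t4, $t4, 6: $t4=7+6=13
after add $t4, $t4, 11: $t4=13+11=24
after add $t6, $t6, 1: $t6=1+1=2
cmp $t6, 3  (cmp 2,3)
blt start: taken
after sub $t4, $t4, 10: $t4=24-10=14
after add $t4, $t4, 6: $t4=14+6=20
after add $t4, $t4, 11: $t4=20+11=31
after add $t6, $t6, 1: $t6=2+1=3
cmp $t6, 3  (cmp 3,3)
blt start: not taken
halt.

31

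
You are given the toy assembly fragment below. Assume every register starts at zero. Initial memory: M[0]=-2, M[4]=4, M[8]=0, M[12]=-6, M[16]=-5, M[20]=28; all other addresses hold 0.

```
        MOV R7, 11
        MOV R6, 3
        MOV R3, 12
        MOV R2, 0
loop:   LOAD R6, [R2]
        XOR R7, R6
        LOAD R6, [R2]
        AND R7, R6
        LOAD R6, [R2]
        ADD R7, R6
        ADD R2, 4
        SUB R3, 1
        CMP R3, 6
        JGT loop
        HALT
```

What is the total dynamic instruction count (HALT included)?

after MOV R7, 11: R7=11
after MOV R6, 3: R6=3
after MOV R3, 12: R3=12
after MOV R2, 0: R2=0
after LOAD R6, [R2]: R6=M[0]=-2
after XOR R7, R6: R7=11^(-2)=-11
after LOAD R6, [R2]: R6=M[0]=-2
after AND R7, R6: R7=(-11)&(-2)=-12
after LOAD R6, [R2]: R6=M[0]=-2
after ADD R7, R6: R7=(-12)+(-2)=-14
after ADD R2, 4: R2=0+4=4
after SUB R3, 1: R3=12-1=11
CMP R3, 6  (cmp 11,6)
JGT loop: taken
after LOAD R6, [R2]: R6=M[4]=4
after XOR R7, R6: R7=(-14)^4=-10
after LOAD R6, [R2]: R6=M[4]=4
after AND R7, R6: R7=(-10)&4=4
after LOAD R6, [R2]: R6=M[4]=4
after ADD R7, R6: R7=4+4=8
after ADD R2, 4: R2=4+4=8
after SUB R3, 1: R3=11-1=10
CMP R3, 6  (cmp 10,6)
JGT loop: taken
after LOAD R6, [R2]: R6=M[8]=0
after XOR R7, R6: R7=8^0=8
after LOAD R6, [R2]: R6=M[8]=0
after AND R7, R6: R7=8&0=0
after LOAD R6, [R2]: R6=M[8]=0
after ADD R7, R6: R7=0+0=0
after ADD R2, 4: R2=8+4=12
after SUB R3, 1: R3=10-1=9
CMP R3, 6  (cmp 9,6)
JGT loop: taken
after LOAD R6, [R2]: R6=M[12]=-6
after XOR R7, R6: R7=0^(-6)=-6
after LOAD R6, [R2]: R6=M[12]=-6
after AND R7, R6: R7=(-6)&(-6)=-6
after LOAD R6, [R2]: R6=M[12]=-6
after ADD R7, R6: R7=(-6)+(-6)=-12
after ADD R2, 4: R2=12+4=16
after SUB R3, 1: R3=9-1=8
CMP R3, 6  (cmp 8,6)
JGT loop: taken
after LOAD R6, [R2]: R6=M[16]=-5
after XOR R7, R6: R7=(-12)^(-5)=15
after LOAD R6, [R2]: R6=M[16]=-5
after AND R7, R6: R7=15&(-5)=11
after LOAD R6, [R2]: R6=M[16]=-5
after ADD R7, R6: R7=11+(-5)=6
after ADD R2, 4: R2=16+4=20
after SUB R3, 1: R3=8-1=7
CMP R3, 6  (cmp 7,6)
JGT loop: taken
after LOAD R6, [R2]: R6=M[20]=28
after XOR R7, R6: R7=6^28=26
after LOAD R6, [R2]: R6=M[20]=28
after AND R7, R6: R7=26&28=24
after LOAD R6, [R2]: R6=M[20]=28
after ADD R7, R6: R7=24+28=52
after ADD R2, 4: R2=20+4=24
after SUB R3, 1: R3=7-1=6
CMP R3, 6  (cmp 6,6)
JGT loop: not taken
halt.
Total executed instructions: 65.

65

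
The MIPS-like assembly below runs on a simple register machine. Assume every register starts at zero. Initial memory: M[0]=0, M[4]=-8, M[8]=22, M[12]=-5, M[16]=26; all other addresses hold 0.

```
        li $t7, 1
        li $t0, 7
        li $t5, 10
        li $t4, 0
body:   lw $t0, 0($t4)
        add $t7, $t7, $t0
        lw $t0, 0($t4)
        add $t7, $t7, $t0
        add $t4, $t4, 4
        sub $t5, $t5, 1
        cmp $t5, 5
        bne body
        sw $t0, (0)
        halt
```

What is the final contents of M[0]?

26

li $t7, 1 → $t7=1
li $t0, 7 → $t0=7
li $t5, 10 → $t5=10
li $t4, 0 → $t4=0
lw $t0, 0($t4) → $t0=M[0]=0
add $t7, $t7, $t0 → $t7=1+0=1
lw $t0, 0($t4) → $t0=M[0]=0
add $t7, $t7, $t0 → $t7=1+0=1
add $t4, $t4, 4 → $t4=0+4=4
sub $t5, $t5, 1 → $t5=10-1=9
cmp $t5, 5  (cmp 9,5)
bne body: taken
lw $t0, 0($t4) → $t0=M[4]=-8
add $t7, $t7, $t0 → $t7=1+(-8)=-7
lw $t0, 0($t4) → $t0=M[4]=-8
add $t7, $t7, $t0 → $t7=(-7)+(-8)=-15
add $t4, $t4, 4 → $t4=4+4=8
sub $t5, $t5, 1 → $t5=9-1=8
cmp $t5, 5  (cmp 8,5)
bne body: taken
lw $t0, 0($t4) → $t0=M[8]=22
add $t7, $t7, $t0 → $t7=(-15)+22=7
lw $t0, 0($t4) → $t0=M[8]=22
add $t7, $t7, $t0 → $t7=7+22=29
add $t4, $t4, 4 → $t4=8+4=12
sub $t5, $t5, 1 → $t5=8-1=7
cmp $t5, 5  (cmp 7,5)
bne body: taken
lw $t0, 0($t4) → $t0=M[12]=-5
add $t7, $t7, $t0 → $t7=29+(-5)=24
lw $t0, 0($t4) → $t0=M[12]=-5
add $t7, $t7, $t0 → $t7=24+(-5)=19
add $t4, $t4, 4 → $t4=12+4=16
sub $t5, $t5, 1 → $t5=7-1=6
cmp $t5, 5  (cmp 6,5)
bne body: taken
lw $t0, 0($t4) → $t0=M[16]=26
add $t7, $t7, $t0 → $t7=19+26=45
lw $t0, 0($t4) → $t0=M[16]=26
add $t7, $t7, $t0 → $t7=45+26=71
add $t4, $t4, 4 → $t4=16+4=20
sub $t5, $t5, 1 → $t5=6-1=5
cmp $t5, 5  (cmp 5,5)
bne body: not taken
sw $t0, (0) → M[0]=26
halt.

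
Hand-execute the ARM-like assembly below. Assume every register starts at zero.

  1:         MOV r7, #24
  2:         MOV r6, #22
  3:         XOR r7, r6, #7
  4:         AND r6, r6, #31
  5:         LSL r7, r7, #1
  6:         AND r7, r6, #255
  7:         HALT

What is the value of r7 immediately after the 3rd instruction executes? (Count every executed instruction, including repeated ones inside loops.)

r7=24
r6=22
r7=22^7=17
After step 3: r7 = 17.

17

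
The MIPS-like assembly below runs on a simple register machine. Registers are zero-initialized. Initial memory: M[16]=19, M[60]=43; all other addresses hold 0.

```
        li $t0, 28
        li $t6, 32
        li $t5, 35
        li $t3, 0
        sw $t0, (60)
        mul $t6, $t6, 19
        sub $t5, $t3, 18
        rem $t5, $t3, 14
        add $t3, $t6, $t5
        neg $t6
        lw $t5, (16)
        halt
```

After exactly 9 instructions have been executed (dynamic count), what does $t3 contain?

608

li $t0, 28 → $t0=28
li $t6, 32 → $t6=32
li $t5, 35 → $t5=35
li $t3, 0 → $t3=0
sw $t0, (60) → M[60]=28
mul $t6, $t6, 19 → $t6=32*19=608
sub $t5, $t3, 18 → $t5=0-18=-18
rem $t5, $t3, 14 → $t5=0%14=0
add $t3, $t6, $t5 → $t3=608+0=608
After step 9: $t3 = 608.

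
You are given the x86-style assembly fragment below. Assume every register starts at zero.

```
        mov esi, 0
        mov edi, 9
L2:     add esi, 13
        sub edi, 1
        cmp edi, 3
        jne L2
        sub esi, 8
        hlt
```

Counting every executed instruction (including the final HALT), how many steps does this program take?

esi=0
edi=9
esi=0+13=13
edi=9-1=8
cmp edi, 3  (cmp 8,3)
jne L2: taken
esi=13+13=26
edi=8-1=7
cmp edi, 3  (cmp 7,3)
jne L2: taken
esi=26+13=39
edi=7-1=6
cmp edi, 3  (cmp 6,3)
jne L2: taken
esi=39+13=52
edi=6-1=5
cmp edi, 3  (cmp 5,3)
jne L2: taken
esi=52+13=65
edi=5-1=4
cmp edi, 3  (cmp 4,3)
jne L2: taken
esi=65+13=78
edi=4-1=3
cmp edi, 3  (cmp 3,3)
jne L2: not taken
esi=78-8=70
halt.
Total executed instructions: 28.

28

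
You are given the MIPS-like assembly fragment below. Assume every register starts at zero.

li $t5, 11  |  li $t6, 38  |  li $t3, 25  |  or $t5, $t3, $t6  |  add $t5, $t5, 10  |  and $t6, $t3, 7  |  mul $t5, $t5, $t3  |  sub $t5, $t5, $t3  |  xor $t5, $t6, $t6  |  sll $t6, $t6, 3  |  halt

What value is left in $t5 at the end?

0

$t5=11
$t6=38
$t3=25
$t5=25|38=63
$t5=63+10=73
$t6=25&7=1
$t5=73*25=1825
$t5=1825-25=1800
$t5=1^1=0
$t6=1<<3=8
halt.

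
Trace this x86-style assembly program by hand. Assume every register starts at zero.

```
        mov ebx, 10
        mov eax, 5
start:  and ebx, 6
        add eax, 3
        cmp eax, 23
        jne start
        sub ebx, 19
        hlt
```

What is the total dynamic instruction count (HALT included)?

28

mov ebx, 10 → ebx=10
mov eax, 5 → eax=5
and ebx, 6 → ebx=10&6=2
add eax, 3 → eax=5+3=8
cmp eax, 23  (cmp 8,23)
jne start: taken
and ebx, 6 → ebx=2&6=2
add eax, 3 → eax=8+3=11
cmp eax, 23  (cmp 11,23)
jne start: taken
and ebx, 6 → ebx=2&6=2
add eax, 3 → eax=11+3=14
cmp eax, 23  (cmp 14,23)
jne start: taken
and ebx, 6 → ebx=2&6=2
add eax, 3 → eax=14+3=17
cmp eax, 23  (cmp 17,23)
jne start: taken
and ebx, 6 → ebx=2&6=2
add eax, 3 → eax=17+3=20
cmp eax, 23  (cmp 20,23)
jne start: taken
and ebx, 6 → ebx=2&6=2
add eax, 3 → eax=20+3=23
cmp eax, 23  (cmp 23,23)
jne start: not taken
sub ebx, 19 → ebx=2-19=-17
halt.
Total executed instructions: 28.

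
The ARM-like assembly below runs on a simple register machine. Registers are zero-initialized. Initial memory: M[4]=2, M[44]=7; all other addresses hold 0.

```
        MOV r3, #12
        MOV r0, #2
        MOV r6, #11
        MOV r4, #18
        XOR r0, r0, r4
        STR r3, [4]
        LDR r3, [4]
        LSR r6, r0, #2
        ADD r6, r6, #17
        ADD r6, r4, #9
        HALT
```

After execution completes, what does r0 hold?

r3=12
r0=2
r6=11
r4=18
r0=2^18=16
STR r3, [4] → M[4]=12
r3=M[4]=12
r6=16>>2=4
r6=4+17=21
r6=18+9=27
halt.

16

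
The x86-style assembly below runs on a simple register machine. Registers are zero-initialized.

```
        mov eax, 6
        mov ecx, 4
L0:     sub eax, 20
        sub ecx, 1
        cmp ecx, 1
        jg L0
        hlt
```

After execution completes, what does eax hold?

after mov eax, 6: eax=6
after mov ecx, 4: ecx=4
after sub eax, 20: eax=6-20=-14
after sub ecx, 1: ecx=4-1=3
cmp ecx, 1  (cmp 3,1)
jg L0: taken
after sub eax, 20: eax=(-14)-20=-34
after sub ecx, 1: ecx=3-1=2
cmp ecx, 1  (cmp 2,1)
jg L0: taken
after sub eax, 20: eax=(-34)-20=-54
after sub ecx, 1: ecx=2-1=1
cmp ecx, 1  (cmp 1,1)
jg L0: not taken
halt.

-54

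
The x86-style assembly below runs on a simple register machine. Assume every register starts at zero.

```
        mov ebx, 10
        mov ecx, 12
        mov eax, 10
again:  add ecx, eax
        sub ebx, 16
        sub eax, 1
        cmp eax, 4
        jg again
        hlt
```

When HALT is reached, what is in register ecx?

57

mov ebx, 10 → ebx=10
mov ecx, 12 → ecx=12
mov eax, 10 → eax=10
add ecx, eax → ecx=12+10=22
sub ebx, 16 → ebx=10-16=-6
sub eax, 1 → eax=10-1=9
cmp eax, 4  (cmp 9,4)
jg again: taken
add ecx, eax → ecx=22+9=31
sub ebx, 16 → ebx=(-6)-16=-22
sub eax, 1 → eax=9-1=8
cmp eax, 4  (cmp 8,4)
jg again: taken
add ecx, eax → ecx=31+8=39
sub ebx, 16 → ebx=(-22)-16=-38
sub eax, 1 → eax=8-1=7
cmp eax, 4  (cmp 7,4)
jg again: taken
add ecx, eax → ecx=39+7=46
sub ebx, 16 → ebx=(-38)-16=-54
sub eax, 1 → eax=7-1=6
cmp eax, 4  (cmp 6,4)
jg again: taken
add ecx, eax → ecx=46+6=52
sub ebx, 16 → ebx=(-54)-16=-70
sub eax, 1 → eax=6-1=5
cmp eax, 4  (cmp 5,4)
jg again: taken
add ecx, eax → ecx=52+5=57
sub ebx, 16 → ebx=(-70)-16=-86
sub eax, 1 → eax=5-1=4
cmp eax, 4  (cmp 4,4)
jg again: not taken
halt.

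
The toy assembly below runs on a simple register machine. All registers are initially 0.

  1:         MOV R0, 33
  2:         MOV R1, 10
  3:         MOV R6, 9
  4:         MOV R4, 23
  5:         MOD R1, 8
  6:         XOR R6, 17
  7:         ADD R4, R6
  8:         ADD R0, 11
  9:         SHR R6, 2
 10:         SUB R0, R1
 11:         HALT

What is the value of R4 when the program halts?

47

after MOV R0, 33: R0=33
after MOV R1, 10: R1=10
after MOV R6, 9: R6=9
after MOV R4, 23: R4=23
after MOD R1, 8: R1=10%8=2
after XOR R6, 17: R6=9^17=24
after ADD R4, R6: R4=23+24=47
after ADD R0, 11: R0=33+11=44
after SHR R6, 2: R6=24>>2=6
after SUB R0, R1: R0=44-2=42
halt.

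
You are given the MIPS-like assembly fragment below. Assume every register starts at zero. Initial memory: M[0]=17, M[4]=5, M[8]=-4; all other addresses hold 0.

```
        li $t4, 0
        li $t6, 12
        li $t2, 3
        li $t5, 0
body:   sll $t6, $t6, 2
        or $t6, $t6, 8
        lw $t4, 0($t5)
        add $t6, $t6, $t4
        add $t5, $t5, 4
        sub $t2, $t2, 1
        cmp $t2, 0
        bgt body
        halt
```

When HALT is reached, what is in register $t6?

after li $t4, 0: $t4=0
after li $t6, 12: $t6=12
after li $t2, 3: $t2=3
after li $t5, 0: $t5=0
after sll $t6, $t6, 2: $t6=12<<2=48
after or $t6, $t6, 8: $t6=48|8=56
after lw $t4, 0($t5): $t4=M[0]=17
after add $t6, $t6, $t4: $t6=56+17=73
after add $t5, $t5, 4: $t5=0+4=4
after sub $t2, $t2, 1: $t2=3-1=2
cmp $t2, 0  (cmp 2,0)
bgt body: taken
after sll $t6, $t6, 2: $t6=73<<2=292
after or $t6, $t6, 8: $t6=292|8=300
after lw $t4, 0($t5): $t4=M[4]=5
after add $t6, $t6, $t4: $t6=300+5=305
after add $t5, $t5, 4: $t5=4+4=8
after sub $t2, $t2, 1: $t2=2-1=1
cmp $t2, 0  (cmp 1,0)
bgt body: taken
after sll $t6, $t6, 2: $t6=305<<2=1220
after or $t6, $t6, 8: $t6=1220|8=1228
after lw $t4, 0($t5): $t4=M[8]=-4
after add $t6, $t6, $t4: $t6=1228+(-4)=1224
after add $t5, $t5, 4: $t5=8+4=12
after sub $t2, $t2, 1: $t2=1-1=0
cmp $t2, 0  (cmp 0,0)
bgt body: not taken
halt.

1224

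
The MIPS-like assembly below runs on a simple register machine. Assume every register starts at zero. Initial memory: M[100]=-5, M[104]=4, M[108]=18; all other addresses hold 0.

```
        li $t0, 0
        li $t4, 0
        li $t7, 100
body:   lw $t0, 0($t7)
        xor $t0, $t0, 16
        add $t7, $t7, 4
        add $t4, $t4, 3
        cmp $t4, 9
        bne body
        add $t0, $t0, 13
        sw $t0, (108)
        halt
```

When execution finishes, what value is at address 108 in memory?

after li $t0, 0: $t0=0
after li $t4, 0: $t4=0
after li $t7, 100: $t7=100
after lw $t0, 0($t7): $t0=M[100]=-5
after xor $t0, $t0, 16: $t0=(-5)^16=-21
after add $t7, $t7, 4: $t7=100+4=104
after add $t4, $t4, 3: $t4=0+3=3
cmp $t4, 9  (cmp 3,9)
bne body: taken
after lw $t0, 0($t7): $t0=M[104]=4
after xor $t0, $t0, 16: $t0=4^16=20
after add $t7, $t7, 4: $t7=104+4=108
after add $t4, $t4, 3: $t4=3+3=6
cmp $t4, 9  (cmp 6,9)
bne body: taken
after lw $t0, 0($t7): $t0=M[108]=18
after xor $t0, $t0, 16: $t0=18^16=2
after add $t7, $t7, 4: $t7=108+4=112
after add $t4, $t4, 3: $t4=6+3=9
cmp $t4, 9  (cmp 9,9)
bne body: not taken
after add $t0, $t0, 13: $t0=2+13=15
sw $t0, (108) → M[108]=15
halt.

15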